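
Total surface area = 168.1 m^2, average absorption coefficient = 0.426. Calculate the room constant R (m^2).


Given values:
  S = 168.1 m^2, alpha = 0.426
Formula: R = S * alpha / (1 - alpha)
Numerator: 168.1 * 0.426 = 71.6106
Denominator: 1 - 0.426 = 0.574
R = 71.6106 / 0.574 = 124.76

124.76 m^2


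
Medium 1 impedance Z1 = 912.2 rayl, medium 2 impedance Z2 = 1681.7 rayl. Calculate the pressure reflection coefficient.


Given values:
  Z1 = 912.2 rayl, Z2 = 1681.7 rayl
Formula: R = (Z2 - Z1) / (Z2 + Z1)
Numerator: Z2 - Z1 = 1681.7 - 912.2 = 769.5
Denominator: Z2 + Z1 = 1681.7 + 912.2 = 2593.9
R = 769.5 / 2593.9 = 0.2967

0.2967


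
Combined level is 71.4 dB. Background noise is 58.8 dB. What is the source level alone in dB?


Given values:
  L_total = 71.4 dB, L_bg = 58.8 dB
Formula: L_source = 10 * log10(10^(L_total/10) - 10^(L_bg/10))
Convert to linear:
  10^(71.4/10) = 13803842.646
  10^(58.8/10) = 758577.575
Difference: 13803842.646 - 758577.575 = 13045265.071
L_source = 10 * log10(13045265.071) = 71.15

71.15 dB


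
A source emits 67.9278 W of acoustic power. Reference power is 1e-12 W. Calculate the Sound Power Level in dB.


Given values:
  W = 67.9278 W
  W_ref = 1e-12 W
Formula: SWL = 10 * log10(W / W_ref)
Compute ratio: W / W_ref = 67927800000000
Compute log10: log10(67927800000000) = 13.832048
Multiply: SWL = 10 * 13.832048 = 138.32

138.32 dB


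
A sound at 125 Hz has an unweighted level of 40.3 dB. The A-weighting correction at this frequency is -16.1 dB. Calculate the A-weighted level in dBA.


Given values:
  SPL = 40.3 dB
  A-weighting at 125 Hz = -16.1 dB
Formula: L_A = SPL + A_weight
L_A = 40.3 + (-16.1)
L_A = 24.2

24.2 dBA


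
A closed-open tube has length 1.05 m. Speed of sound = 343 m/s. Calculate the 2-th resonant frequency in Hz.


Given values:
  Tube type: closed-open, L = 1.05 m, c = 343 m/s, n = 2
Formula: f_n = (2n - 1) * c / (4 * L)
Compute 2n - 1 = 2*2 - 1 = 3
Compute 4 * L = 4 * 1.05 = 4.2
f = 3 * 343 / 4.2
f = 245.0

245.0 Hz


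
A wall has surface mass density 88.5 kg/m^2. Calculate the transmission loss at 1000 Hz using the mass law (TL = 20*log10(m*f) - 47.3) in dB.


Given values:
  m = 88.5 kg/m^2, f = 1000 Hz
Formula: TL = 20 * log10(m * f) - 47.3
Compute m * f = 88.5 * 1000 = 88500.0
Compute log10(88500.0) = 4.946943
Compute 20 * 4.946943 = 98.9389
TL = 98.9389 - 47.3 = 51.64

51.64 dB


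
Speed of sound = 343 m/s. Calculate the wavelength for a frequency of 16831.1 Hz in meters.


Given values:
  c = 343 m/s, f = 16831.1 Hz
Formula: lambda = c / f
lambda = 343 / 16831.1
lambda = 0.0204

0.0204 m


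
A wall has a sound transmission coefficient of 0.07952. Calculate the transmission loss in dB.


Given values:
  tau = 0.07952
Formula: TL = 10 * log10(1 / tau)
Compute 1 / tau = 1 / 0.07952 = 12.5755
Compute log10(12.5755) = 1.099525
TL = 10 * 1.099525 = 11.0

11.0 dB


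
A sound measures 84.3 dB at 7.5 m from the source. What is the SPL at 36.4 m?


Given values:
  SPL1 = 84.3 dB, r1 = 7.5 m, r2 = 36.4 m
Formula: SPL2 = SPL1 - 20 * log10(r2 / r1)
Compute ratio: r2 / r1 = 36.4 / 7.5 = 4.8533
Compute log10: log10(4.8533) = 0.686037
Compute drop: 20 * 0.686037 = 13.7207
SPL2 = 84.3 - 13.7207 = 70.58

70.58 dB


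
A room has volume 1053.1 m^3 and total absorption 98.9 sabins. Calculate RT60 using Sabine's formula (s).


Given values:
  V = 1053.1 m^3
  A = 98.9 sabins
Formula: RT60 = 0.161 * V / A
Numerator: 0.161 * 1053.1 = 169.5491
RT60 = 169.5491 / 98.9 = 1.714

1.714 s


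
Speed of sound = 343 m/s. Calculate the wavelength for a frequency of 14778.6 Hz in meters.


Given values:
  c = 343 m/s, f = 14778.6 Hz
Formula: lambda = c / f
lambda = 343 / 14778.6
lambda = 0.0232

0.0232 m


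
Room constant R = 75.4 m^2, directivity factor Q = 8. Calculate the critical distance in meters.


Given values:
  R = 75.4 m^2, Q = 8
Formula: d_c = 0.141 * sqrt(Q * R)
Compute Q * R = 8 * 75.4 = 603.2
Compute sqrt(603.2) = 24.5601
d_c = 0.141 * 24.5601 = 3.463

3.463 m


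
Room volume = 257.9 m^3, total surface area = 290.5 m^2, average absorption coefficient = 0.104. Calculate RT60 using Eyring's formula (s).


Given values:
  V = 257.9 m^3, S = 290.5 m^2, alpha = 0.104
Formula: RT60 = 0.161 * V / (-S * ln(1 - alpha))
Compute ln(1 - 0.104) = ln(0.896) = -0.109815
Denominator: -290.5 * -0.109815 = 31.9013
Numerator: 0.161 * 257.9 = 41.5219
RT60 = 41.5219 / 31.9013 = 1.302

1.302 s


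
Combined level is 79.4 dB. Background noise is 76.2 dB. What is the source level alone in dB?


Given values:
  L_total = 79.4 dB, L_bg = 76.2 dB
Formula: L_source = 10 * log10(10^(L_total/10) - 10^(L_bg/10))
Convert to linear:
  10^(79.4/10) = 87096358.9956
  10^(76.2/10) = 41686938.347
Difference: 87096358.9956 - 41686938.347 = 45409420.6486
L_source = 10 * log10(45409420.6486) = 76.57

76.57 dB


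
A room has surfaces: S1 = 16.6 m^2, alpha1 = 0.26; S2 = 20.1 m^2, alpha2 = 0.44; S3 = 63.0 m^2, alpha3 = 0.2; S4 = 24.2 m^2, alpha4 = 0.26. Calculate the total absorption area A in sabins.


Given surfaces:
  Surface 1: 16.6 * 0.26 = 4.316
  Surface 2: 20.1 * 0.44 = 8.844
  Surface 3: 63.0 * 0.2 = 12.6
  Surface 4: 24.2 * 0.26 = 6.292
Formula: A = sum(Si * alpha_i)
A = 4.316 + 8.844 + 12.6 + 6.292
A = 32.05

32.05 sabins


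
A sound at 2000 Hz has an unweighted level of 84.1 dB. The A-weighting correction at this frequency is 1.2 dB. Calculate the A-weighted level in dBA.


Given values:
  SPL = 84.1 dB
  A-weighting at 2000 Hz = 1.2 dB
Formula: L_A = SPL + A_weight
L_A = 84.1 + (1.2)
L_A = 85.3

85.3 dBA


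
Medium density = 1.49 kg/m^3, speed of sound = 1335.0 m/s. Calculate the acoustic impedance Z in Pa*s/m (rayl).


Given values:
  rho = 1.49 kg/m^3
  c = 1335.0 m/s
Formula: Z = rho * c
Z = 1.49 * 1335.0
Z = 1989.15

1989.15 rayl


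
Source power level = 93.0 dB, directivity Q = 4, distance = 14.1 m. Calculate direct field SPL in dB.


Given values:
  Lw = 93.0 dB, Q = 4, r = 14.1 m
Formula: SPL = Lw + 10 * log10(Q / (4 * pi * r^2))
Compute 4 * pi * r^2 = 4 * pi * 14.1^2 = 2498.3201
Compute Q / denom = 4 / 2498.3201 = 0.00160108
Compute 10 * log10(0.00160108) = -27.9559
SPL = 93.0 + (-27.9559) = 65.04

65.04 dB


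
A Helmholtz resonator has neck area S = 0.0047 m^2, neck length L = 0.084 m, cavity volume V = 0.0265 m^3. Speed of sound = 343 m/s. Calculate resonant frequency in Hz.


Given values:
  S = 0.0047 m^2, L = 0.084 m, V = 0.0265 m^3, c = 343 m/s
Formula: f = (c / (2*pi)) * sqrt(S / (V * L))
Compute V * L = 0.0265 * 0.084 = 0.002226
Compute S / (V * L) = 0.0047 / 0.002226 = 2.1114
Compute sqrt(2.1114) = 1.453066
Compute c / (2*pi) = 343 / 6.283185 = 54.590148
f = 54.590148 * 1.453066 = 79.32

79.32 Hz


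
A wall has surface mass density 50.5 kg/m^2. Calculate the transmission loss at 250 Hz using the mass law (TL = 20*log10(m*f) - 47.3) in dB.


Given values:
  m = 50.5 kg/m^2, f = 250 Hz
Formula: TL = 20 * log10(m * f) - 47.3
Compute m * f = 50.5 * 250 = 12625.0
Compute log10(12625.0) = 4.101231
Compute 20 * 4.101231 = 82.0246
TL = 82.0246 - 47.3 = 34.72

34.72 dB


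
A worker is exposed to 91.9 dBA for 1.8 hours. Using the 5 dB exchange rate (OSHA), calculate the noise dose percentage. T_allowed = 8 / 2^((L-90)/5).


Given values:
  L = 91.9 dBA, T = 1.8 hours
Formula: T_allowed = 8 / 2^((L - 90) / 5)
Compute exponent: (91.9 - 90) / 5 = 0.38
Compute 2^(0.38) = 1.301342
T_allowed = 8 / 1.301342 = 6.1475 hours
Dose = (T / T_allowed) * 100
Dose = (1.8 / 6.1475) * 100 = 29.28

29.28 %


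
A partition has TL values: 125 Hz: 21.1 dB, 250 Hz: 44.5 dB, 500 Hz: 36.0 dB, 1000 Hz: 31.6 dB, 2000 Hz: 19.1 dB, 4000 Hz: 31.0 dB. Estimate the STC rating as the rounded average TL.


Given TL values at each frequency:
  125 Hz: 21.1 dB
  250 Hz: 44.5 dB
  500 Hz: 36.0 dB
  1000 Hz: 31.6 dB
  2000 Hz: 19.1 dB
  4000 Hz: 31.0 dB
Formula: STC ~ round(average of TL values)
Sum = 21.1 + 44.5 + 36.0 + 31.6 + 19.1 + 31.0 = 183.3
Average = 183.3 / 6 = 30.55
Rounded: 31

31


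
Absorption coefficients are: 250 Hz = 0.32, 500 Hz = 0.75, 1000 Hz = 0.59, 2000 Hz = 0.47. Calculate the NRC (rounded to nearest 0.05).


Given values:
  a_250 = 0.32, a_500 = 0.75
  a_1000 = 0.59, a_2000 = 0.47
Formula: NRC = (a250 + a500 + a1000 + a2000) / 4
Sum = 0.32 + 0.75 + 0.59 + 0.47 = 2.13
NRC = 2.13 / 4 = 0.5325
Rounded to nearest 0.05: 0.55

0.55


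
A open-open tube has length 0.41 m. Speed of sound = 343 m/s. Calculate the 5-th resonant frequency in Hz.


Given values:
  Tube type: open-open, L = 0.41 m, c = 343 m/s, n = 5
Formula: f_n = n * c / (2 * L)
Compute 2 * L = 2 * 0.41 = 0.82
f = 5 * 343 / 0.82
f = 2091.46

2091.46 Hz


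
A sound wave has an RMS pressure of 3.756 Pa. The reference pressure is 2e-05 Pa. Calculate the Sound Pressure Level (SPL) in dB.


Given values:
  p = 3.756 Pa
  p_ref = 2e-05 Pa
Formula: SPL = 20 * log10(p / p_ref)
Compute ratio: p / p_ref = 3.756 / 2e-05 = 187800
Compute log10: log10(187800) = 5.273696
Multiply: SPL = 20 * 5.273696 = 105.47

105.47 dB


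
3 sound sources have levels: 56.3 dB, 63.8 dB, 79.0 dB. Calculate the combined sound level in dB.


Formula: L_total = 10 * log10( sum(10^(Li/10)) )
  Source 1: 10^(56.3/10) = 426579.5188
  Source 2: 10^(63.8/10) = 2398832.919
  Source 3: 10^(79.0/10) = 79432823.4724
Sum of linear values = 82258235.9102
L_total = 10 * log10(82258235.9102) = 79.15

79.15 dB


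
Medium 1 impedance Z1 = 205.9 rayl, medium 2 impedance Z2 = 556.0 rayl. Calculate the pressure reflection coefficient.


Given values:
  Z1 = 205.9 rayl, Z2 = 556.0 rayl
Formula: R = (Z2 - Z1) / (Z2 + Z1)
Numerator: Z2 - Z1 = 556.0 - 205.9 = 350.1
Denominator: Z2 + Z1 = 556.0 + 205.9 = 761.9
R = 350.1 / 761.9 = 0.4595

0.4595


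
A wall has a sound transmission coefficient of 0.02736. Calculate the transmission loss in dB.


Given values:
  tau = 0.02736
Formula: TL = 10 * log10(1 / tau)
Compute 1 / tau = 1 / 0.02736 = 36.5497
Compute log10(36.5497) = 1.562884
TL = 10 * 1.562884 = 15.63

15.63 dB


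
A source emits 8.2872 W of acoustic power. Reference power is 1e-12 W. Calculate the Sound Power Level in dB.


Given values:
  W = 8.2872 W
  W_ref = 1e-12 W
Formula: SWL = 10 * log10(W / W_ref)
Compute ratio: W / W_ref = 8287200000000
Compute log10: log10(8287200000000) = 12.918408
Multiply: SWL = 10 * 12.918408 = 129.18

129.18 dB


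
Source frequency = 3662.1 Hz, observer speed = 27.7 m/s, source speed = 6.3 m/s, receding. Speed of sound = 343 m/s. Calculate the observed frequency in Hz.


Given values:
  f_s = 3662.1 Hz, v_o = 27.7 m/s, v_s = 6.3 m/s
  Direction: receding
Formula: f_o = f_s * (c - v_o) / (c + v_s)
Numerator: c - v_o = 343 - 27.7 = 315.3
Denominator: c + v_s = 343 + 6.3 = 349.3
f_o = 3662.1 * 315.3 / 349.3 = 3305.64

3305.64 Hz


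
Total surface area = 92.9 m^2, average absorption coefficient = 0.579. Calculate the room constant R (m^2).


Given values:
  S = 92.9 m^2, alpha = 0.579
Formula: R = S * alpha / (1 - alpha)
Numerator: 92.9 * 0.579 = 53.7891
Denominator: 1 - 0.579 = 0.421
R = 53.7891 / 0.421 = 127.77

127.77 m^2


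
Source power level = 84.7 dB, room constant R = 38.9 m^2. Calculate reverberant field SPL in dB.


Given values:
  Lw = 84.7 dB, R = 38.9 m^2
Formula: SPL = Lw + 10 * log10(4 / R)
Compute 4 / R = 4 / 38.9 = 0.102828
Compute 10 * log10(0.102828) = -9.8789
SPL = 84.7 + (-9.8789) = 74.82

74.82 dB


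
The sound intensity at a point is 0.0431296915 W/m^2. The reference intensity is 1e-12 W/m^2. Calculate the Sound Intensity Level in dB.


Given values:
  I = 0.0431296915 W/m^2
  I_ref = 1e-12 W/m^2
Formula: SIL = 10 * log10(I / I_ref)
Compute ratio: I / I_ref = 43129691500
Compute log10: log10(43129691500) = 10.634776
Multiply: SIL = 10 * 10.634776 = 106.35

106.35 dB


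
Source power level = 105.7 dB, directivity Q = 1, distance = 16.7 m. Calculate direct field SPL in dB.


Given values:
  Lw = 105.7 dB, Q = 1, r = 16.7 m
Formula: SPL = Lw + 10 * log10(Q / (4 * pi * r^2))
Compute 4 * pi * r^2 = 4 * pi * 16.7^2 = 3504.6351
Compute Q / denom = 1 / 3504.6351 = 0.00028534
Compute 10 * log10(0.00028534) = -35.4464
SPL = 105.7 + (-35.4464) = 70.25

70.25 dB


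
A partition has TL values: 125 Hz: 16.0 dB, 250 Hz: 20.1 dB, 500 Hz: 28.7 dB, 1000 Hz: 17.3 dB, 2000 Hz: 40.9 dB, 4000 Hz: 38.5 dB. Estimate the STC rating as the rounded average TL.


Given TL values at each frequency:
  125 Hz: 16.0 dB
  250 Hz: 20.1 dB
  500 Hz: 28.7 dB
  1000 Hz: 17.3 dB
  2000 Hz: 40.9 dB
  4000 Hz: 38.5 dB
Formula: STC ~ round(average of TL values)
Sum = 16.0 + 20.1 + 28.7 + 17.3 + 40.9 + 38.5 = 161.5
Average = 161.5 / 6 = 26.92
Rounded: 27

27


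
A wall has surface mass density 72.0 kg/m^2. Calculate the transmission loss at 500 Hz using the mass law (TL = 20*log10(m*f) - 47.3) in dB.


Given values:
  m = 72.0 kg/m^2, f = 500 Hz
Formula: TL = 20 * log10(m * f) - 47.3
Compute m * f = 72.0 * 500 = 36000.0
Compute log10(36000.0) = 4.556303
Compute 20 * 4.556303 = 91.1261
TL = 91.1261 - 47.3 = 43.83

43.83 dB


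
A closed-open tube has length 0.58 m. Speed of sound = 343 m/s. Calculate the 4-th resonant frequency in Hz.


Given values:
  Tube type: closed-open, L = 0.58 m, c = 343 m/s, n = 4
Formula: f_n = (2n - 1) * c / (4 * L)
Compute 2n - 1 = 2*4 - 1 = 7
Compute 4 * L = 4 * 0.58 = 2.32
f = 7 * 343 / 2.32
f = 1034.91

1034.91 Hz


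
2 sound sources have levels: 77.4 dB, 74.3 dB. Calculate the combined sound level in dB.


Formula: L_total = 10 * log10( sum(10^(Li/10)) )
  Source 1: 10^(77.4/10) = 54954087.3858
  Source 2: 10^(74.3/10) = 26915348.0393
Sum of linear values = 81869435.4251
L_total = 10 * log10(81869435.4251) = 79.13

79.13 dB


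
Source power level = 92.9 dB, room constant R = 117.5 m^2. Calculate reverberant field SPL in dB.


Given values:
  Lw = 92.9 dB, R = 117.5 m^2
Formula: SPL = Lw + 10 * log10(4 / R)
Compute 4 / R = 4 / 117.5 = 0.034043
Compute 10 * log10(0.034043) = -14.6797
SPL = 92.9 + (-14.6797) = 78.22

78.22 dB


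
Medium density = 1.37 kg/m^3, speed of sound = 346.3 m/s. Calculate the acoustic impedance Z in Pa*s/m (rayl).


Given values:
  rho = 1.37 kg/m^3
  c = 346.3 m/s
Formula: Z = rho * c
Z = 1.37 * 346.3
Z = 474.43

474.43 rayl


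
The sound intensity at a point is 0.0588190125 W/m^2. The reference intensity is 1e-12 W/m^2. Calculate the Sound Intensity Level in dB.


Given values:
  I = 0.0588190125 W/m^2
  I_ref = 1e-12 W/m^2
Formula: SIL = 10 * log10(I / I_ref)
Compute ratio: I / I_ref = 58819012500
Compute log10: log10(58819012500) = 10.769518
Multiply: SIL = 10 * 10.769518 = 107.7

107.7 dB


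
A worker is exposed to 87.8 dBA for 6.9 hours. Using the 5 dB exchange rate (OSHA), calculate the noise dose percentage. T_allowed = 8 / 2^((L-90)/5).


Given values:
  L = 87.8 dBA, T = 6.9 hours
Formula: T_allowed = 8 / 2^((L - 90) / 5)
Compute exponent: (87.8 - 90) / 5 = -0.44
Compute 2^(-0.44) = 0.737135
T_allowed = 8 / 0.737135 = 10.852829 hours
Dose = (T / T_allowed) * 100
Dose = (6.9 / 10.852829) * 100 = 63.58

63.58 %


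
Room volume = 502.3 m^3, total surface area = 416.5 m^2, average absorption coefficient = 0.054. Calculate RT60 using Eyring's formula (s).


Given values:
  V = 502.3 m^3, S = 416.5 m^2, alpha = 0.054
Formula: RT60 = 0.161 * V / (-S * ln(1 - alpha))
Compute ln(1 - 0.054) = ln(0.946) = -0.055513
Denominator: -416.5 * -0.055513 = 23.1212
Numerator: 0.161 * 502.3 = 80.8703
RT60 = 80.8703 / 23.1212 = 3.498

3.498 s


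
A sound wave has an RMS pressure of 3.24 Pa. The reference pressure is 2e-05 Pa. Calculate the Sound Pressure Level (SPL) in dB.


Given values:
  p = 3.24 Pa
  p_ref = 2e-05 Pa
Formula: SPL = 20 * log10(p / p_ref)
Compute ratio: p / p_ref = 3.24 / 2e-05 = 162000
Compute log10: log10(162000) = 5.209515
Multiply: SPL = 20 * 5.209515 = 104.19

104.19 dB


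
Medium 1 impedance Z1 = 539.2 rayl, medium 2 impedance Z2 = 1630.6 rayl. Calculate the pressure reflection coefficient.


Given values:
  Z1 = 539.2 rayl, Z2 = 1630.6 rayl
Formula: R = (Z2 - Z1) / (Z2 + Z1)
Numerator: Z2 - Z1 = 1630.6 - 539.2 = 1091.4
Denominator: Z2 + Z1 = 1630.6 + 539.2 = 2169.8
R = 1091.4 / 2169.8 = 0.503

0.503


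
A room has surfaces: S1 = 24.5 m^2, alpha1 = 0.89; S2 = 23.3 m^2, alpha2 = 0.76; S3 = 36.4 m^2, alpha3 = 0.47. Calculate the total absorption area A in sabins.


Given surfaces:
  Surface 1: 24.5 * 0.89 = 21.805
  Surface 2: 23.3 * 0.76 = 17.708
  Surface 3: 36.4 * 0.47 = 17.108
Formula: A = sum(Si * alpha_i)
A = 21.805 + 17.708 + 17.108
A = 56.62

56.62 sabins


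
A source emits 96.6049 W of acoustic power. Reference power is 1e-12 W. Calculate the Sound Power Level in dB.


Given values:
  W = 96.6049 W
  W_ref = 1e-12 W
Formula: SWL = 10 * log10(W / W_ref)
Compute ratio: W / W_ref = 96604900000000
Compute log10: log10(96604900000000) = 13.984999
Multiply: SWL = 10 * 13.984999 = 139.85

139.85 dB


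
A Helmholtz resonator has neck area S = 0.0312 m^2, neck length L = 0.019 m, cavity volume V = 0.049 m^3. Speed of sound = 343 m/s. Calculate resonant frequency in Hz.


Given values:
  S = 0.0312 m^2, L = 0.019 m, V = 0.049 m^3, c = 343 m/s
Formula: f = (c / (2*pi)) * sqrt(S / (V * L))
Compute V * L = 0.049 * 0.019 = 0.000931
Compute S / (V * L) = 0.0312 / 0.000931 = 33.5124
Compute sqrt(33.5124) = 5.78899
Compute c / (2*pi) = 343 / 6.283185 = 54.590148
f = 54.590148 * 5.78899 = 316.02

316.02 Hz


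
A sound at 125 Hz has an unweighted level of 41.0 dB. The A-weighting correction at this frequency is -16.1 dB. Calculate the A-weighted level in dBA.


Given values:
  SPL = 41.0 dB
  A-weighting at 125 Hz = -16.1 dB
Formula: L_A = SPL + A_weight
L_A = 41.0 + (-16.1)
L_A = 24.9

24.9 dBA


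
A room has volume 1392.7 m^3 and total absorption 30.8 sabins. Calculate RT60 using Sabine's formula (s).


Given values:
  V = 1392.7 m^3
  A = 30.8 sabins
Formula: RT60 = 0.161 * V / A
Numerator: 0.161 * 1392.7 = 224.2247
RT60 = 224.2247 / 30.8 = 7.28

7.28 s


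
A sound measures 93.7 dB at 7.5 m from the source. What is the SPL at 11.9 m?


Given values:
  SPL1 = 93.7 dB, r1 = 7.5 m, r2 = 11.9 m
Formula: SPL2 = SPL1 - 20 * log10(r2 / r1)
Compute ratio: r2 / r1 = 11.9 / 7.5 = 1.5867
Compute log10: log10(1.5867) = 0.200495
Compute drop: 20 * 0.200495 = 4.0099
SPL2 = 93.7 - 4.0099 = 89.69

89.69 dB


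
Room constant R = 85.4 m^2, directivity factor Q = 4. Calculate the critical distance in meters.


Given values:
  R = 85.4 m^2, Q = 4
Formula: d_c = 0.141 * sqrt(Q * R)
Compute Q * R = 4 * 85.4 = 341.6
Compute sqrt(341.6) = 18.4824
d_c = 0.141 * 18.4824 = 2.606

2.606 m


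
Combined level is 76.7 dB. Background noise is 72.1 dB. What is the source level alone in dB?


Given values:
  L_total = 76.7 dB, L_bg = 72.1 dB
Formula: L_source = 10 * log10(10^(L_total/10) - 10^(L_bg/10))
Convert to linear:
  10^(76.7/10) = 46773514.1287
  10^(72.1/10) = 16218100.9736
Difference: 46773514.1287 - 16218100.9736 = 30555413.1551
L_source = 10 * log10(30555413.1551) = 74.85

74.85 dB


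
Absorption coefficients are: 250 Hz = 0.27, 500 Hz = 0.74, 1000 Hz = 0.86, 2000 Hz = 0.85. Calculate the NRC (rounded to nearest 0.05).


Given values:
  a_250 = 0.27, a_500 = 0.74
  a_1000 = 0.86, a_2000 = 0.85
Formula: NRC = (a250 + a500 + a1000 + a2000) / 4
Sum = 0.27 + 0.74 + 0.86 + 0.85 = 2.72
NRC = 2.72 / 4 = 0.68
Rounded to nearest 0.05: 0.7

0.7


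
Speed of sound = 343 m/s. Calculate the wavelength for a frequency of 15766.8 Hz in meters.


Given values:
  c = 343 m/s, f = 15766.8 Hz
Formula: lambda = c / f
lambda = 343 / 15766.8
lambda = 0.0218

0.0218 m


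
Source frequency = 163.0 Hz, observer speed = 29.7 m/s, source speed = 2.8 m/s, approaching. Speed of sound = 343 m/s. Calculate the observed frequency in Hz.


Given values:
  f_s = 163.0 Hz, v_o = 29.7 m/s, v_s = 2.8 m/s
  Direction: approaching
Formula: f_o = f_s * (c + v_o) / (c - v_s)
Numerator: c + v_o = 343 + 29.7 = 372.7
Denominator: c - v_s = 343 - 2.8 = 340.2
f_o = 163.0 * 372.7 / 340.2 = 178.57

178.57 Hz


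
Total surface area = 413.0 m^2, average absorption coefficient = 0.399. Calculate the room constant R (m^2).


Given values:
  S = 413.0 m^2, alpha = 0.399
Formula: R = S * alpha / (1 - alpha)
Numerator: 413.0 * 0.399 = 164.787
Denominator: 1 - 0.399 = 0.601
R = 164.787 / 0.601 = 274.19

274.19 m^2


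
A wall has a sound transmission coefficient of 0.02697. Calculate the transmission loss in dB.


Given values:
  tau = 0.02697
Formula: TL = 10 * log10(1 / tau)
Compute 1 / tau = 1 / 0.02697 = 37.0782
Compute log10(37.0782) = 1.569119
TL = 10 * 1.569119 = 15.69

15.69 dB


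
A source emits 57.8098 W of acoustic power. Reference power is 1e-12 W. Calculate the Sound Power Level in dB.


Given values:
  W = 57.8098 W
  W_ref = 1e-12 W
Formula: SWL = 10 * log10(W / W_ref)
Compute ratio: W / W_ref = 57809800000000
Compute log10: log10(57809800000000) = 13.762001
Multiply: SWL = 10 * 13.762001 = 137.62

137.62 dB


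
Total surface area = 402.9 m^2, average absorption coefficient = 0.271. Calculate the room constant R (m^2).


Given values:
  S = 402.9 m^2, alpha = 0.271
Formula: R = S * alpha / (1 - alpha)
Numerator: 402.9 * 0.271 = 109.1859
Denominator: 1 - 0.271 = 0.729
R = 109.1859 / 0.729 = 149.77

149.77 m^2


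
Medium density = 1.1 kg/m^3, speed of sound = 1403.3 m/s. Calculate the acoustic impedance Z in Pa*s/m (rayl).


Given values:
  rho = 1.1 kg/m^3
  c = 1403.3 m/s
Formula: Z = rho * c
Z = 1.1 * 1403.3
Z = 1543.63

1543.63 rayl


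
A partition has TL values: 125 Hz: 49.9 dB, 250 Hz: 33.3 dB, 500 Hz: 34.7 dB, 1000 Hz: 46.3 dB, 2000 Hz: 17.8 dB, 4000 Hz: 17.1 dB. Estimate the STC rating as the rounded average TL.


Given TL values at each frequency:
  125 Hz: 49.9 dB
  250 Hz: 33.3 dB
  500 Hz: 34.7 dB
  1000 Hz: 46.3 dB
  2000 Hz: 17.8 dB
  4000 Hz: 17.1 dB
Formula: STC ~ round(average of TL values)
Sum = 49.9 + 33.3 + 34.7 + 46.3 + 17.8 + 17.1 = 199.1
Average = 199.1 / 6 = 33.18
Rounded: 33

33


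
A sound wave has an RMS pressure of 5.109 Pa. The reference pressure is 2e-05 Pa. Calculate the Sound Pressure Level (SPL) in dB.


Given values:
  p = 5.109 Pa
  p_ref = 2e-05 Pa
Formula: SPL = 20 * log10(p / p_ref)
Compute ratio: p / p_ref = 5.109 / 2e-05 = 255450
Compute log10: log10(255450) = 5.407306
Multiply: SPL = 20 * 5.407306 = 108.15

108.15 dB


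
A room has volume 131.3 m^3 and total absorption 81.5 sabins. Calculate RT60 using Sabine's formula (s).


Given values:
  V = 131.3 m^3
  A = 81.5 sabins
Formula: RT60 = 0.161 * V / A
Numerator: 0.161 * 131.3 = 21.1393
RT60 = 21.1393 / 81.5 = 0.259

0.259 s


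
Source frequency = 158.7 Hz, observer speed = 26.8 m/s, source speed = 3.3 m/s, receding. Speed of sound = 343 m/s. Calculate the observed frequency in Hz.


Given values:
  f_s = 158.7 Hz, v_o = 26.8 m/s, v_s = 3.3 m/s
  Direction: receding
Formula: f_o = f_s * (c - v_o) / (c + v_s)
Numerator: c - v_o = 343 - 26.8 = 316.2
Denominator: c + v_s = 343 + 3.3 = 346.3
f_o = 158.7 * 316.2 / 346.3 = 144.91

144.91 Hz


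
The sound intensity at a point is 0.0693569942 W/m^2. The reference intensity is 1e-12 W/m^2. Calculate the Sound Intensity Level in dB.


Given values:
  I = 0.0693569942 W/m^2
  I_ref = 1e-12 W/m^2
Formula: SIL = 10 * log10(I / I_ref)
Compute ratio: I / I_ref = 69356994200
Compute log10: log10(69356994200) = 10.84109
Multiply: SIL = 10 * 10.84109 = 108.41

108.41 dB


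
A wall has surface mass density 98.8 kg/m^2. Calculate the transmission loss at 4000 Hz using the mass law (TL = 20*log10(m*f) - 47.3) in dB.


Given values:
  m = 98.8 kg/m^2, f = 4000 Hz
Formula: TL = 20 * log10(m * f) - 47.3
Compute m * f = 98.8 * 4000 = 395200.0
Compute log10(395200.0) = 5.596817
Compute 20 * 5.596817 = 111.9363
TL = 111.9363 - 47.3 = 64.64

64.64 dB


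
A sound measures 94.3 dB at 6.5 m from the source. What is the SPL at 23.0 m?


Given values:
  SPL1 = 94.3 dB, r1 = 6.5 m, r2 = 23.0 m
Formula: SPL2 = SPL1 - 20 * log10(r2 / r1)
Compute ratio: r2 / r1 = 23.0 / 6.5 = 3.5385
Compute log10: log10(3.5385) = 0.548819
Compute drop: 20 * 0.548819 = 10.9764
SPL2 = 94.3 - 10.9764 = 83.32

83.32 dB


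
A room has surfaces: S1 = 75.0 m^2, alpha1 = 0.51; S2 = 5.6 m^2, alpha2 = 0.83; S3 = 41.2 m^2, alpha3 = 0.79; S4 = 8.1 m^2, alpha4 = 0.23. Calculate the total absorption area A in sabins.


Given surfaces:
  Surface 1: 75.0 * 0.51 = 38.25
  Surface 2: 5.6 * 0.83 = 4.648
  Surface 3: 41.2 * 0.79 = 32.548
  Surface 4: 8.1 * 0.23 = 1.863
Formula: A = sum(Si * alpha_i)
A = 38.25 + 4.648 + 32.548 + 1.863
A = 77.31

77.31 sabins


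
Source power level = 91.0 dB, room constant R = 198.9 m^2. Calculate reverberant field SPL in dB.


Given values:
  Lw = 91.0 dB, R = 198.9 m^2
Formula: SPL = Lw + 10 * log10(4 / R)
Compute 4 / R = 4 / 198.9 = 0.020111
Compute 10 * log10(0.020111) = -16.9657
SPL = 91.0 + (-16.9657) = 74.03

74.03 dB


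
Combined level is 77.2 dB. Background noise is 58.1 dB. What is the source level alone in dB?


Given values:
  L_total = 77.2 dB, L_bg = 58.1 dB
Formula: L_source = 10 * log10(10^(L_total/10) - 10^(L_bg/10))
Convert to linear:
  10^(77.2/10) = 52480746.025
  10^(58.1/10) = 645654.229
Difference: 52480746.025 - 645654.229 = 51835091.796
L_source = 10 * log10(51835091.796) = 77.15

77.15 dB


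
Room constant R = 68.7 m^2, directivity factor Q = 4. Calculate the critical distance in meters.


Given values:
  R = 68.7 m^2, Q = 4
Formula: d_c = 0.141 * sqrt(Q * R)
Compute Q * R = 4 * 68.7 = 274.8
Compute sqrt(274.8) = 16.5771
d_c = 0.141 * 16.5771 = 2.337

2.337 m


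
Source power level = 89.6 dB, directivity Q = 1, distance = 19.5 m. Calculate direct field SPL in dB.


Given values:
  Lw = 89.6 dB, Q = 1, r = 19.5 m
Formula: SPL = Lw + 10 * log10(Q / (4 * pi * r^2))
Compute 4 * pi * r^2 = 4 * pi * 19.5^2 = 4778.3624
Compute Q / denom = 1 / 4778.3624 = 0.00020928
Compute 10 * log10(0.00020928) = -36.7927
SPL = 89.6 + (-36.7927) = 52.81

52.81 dB


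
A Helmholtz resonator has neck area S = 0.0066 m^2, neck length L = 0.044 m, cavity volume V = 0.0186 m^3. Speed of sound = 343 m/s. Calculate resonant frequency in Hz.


Given values:
  S = 0.0066 m^2, L = 0.044 m, V = 0.0186 m^3, c = 343 m/s
Formula: f = (c / (2*pi)) * sqrt(S / (V * L))
Compute V * L = 0.0186 * 0.044 = 0.0008184
Compute S / (V * L) = 0.0066 / 0.0008184 = 8.0645
Compute sqrt(8.0645) = 2.839806
Compute c / (2*pi) = 343 / 6.283185 = 54.590148
f = 54.590148 * 2.839806 = 155.03

155.03 Hz


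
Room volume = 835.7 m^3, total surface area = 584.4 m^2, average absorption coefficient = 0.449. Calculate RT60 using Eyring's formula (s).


Given values:
  V = 835.7 m^3, S = 584.4 m^2, alpha = 0.449
Formula: RT60 = 0.161 * V / (-S * ln(1 - alpha))
Compute ln(1 - 0.449) = ln(0.551) = -0.59602
Denominator: -584.4 * -0.59602 = 348.3141
Numerator: 0.161 * 835.7 = 134.5477
RT60 = 134.5477 / 348.3141 = 0.386

0.386 s


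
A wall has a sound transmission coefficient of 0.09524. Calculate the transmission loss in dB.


Given values:
  tau = 0.09524
Formula: TL = 10 * log10(1 / tau)
Compute 1 / tau = 1 / 0.09524 = 10.4998
Compute log10(10.4998) = 1.021181
TL = 10 * 1.021181 = 10.21

10.21 dB


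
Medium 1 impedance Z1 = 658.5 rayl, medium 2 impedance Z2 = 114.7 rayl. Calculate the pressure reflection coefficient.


Given values:
  Z1 = 658.5 rayl, Z2 = 114.7 rayl
Formula: R = (Z2 - Z1) / (Z2 + Z1)
Numerator: Z2 - Z1 = 114.7 - 658.5 = -543.8
Denominator: Z2 + Z1 = 114.7 + 658.5 = 773.2
R = -543.8 / 773.2 = -0.7033

-0.7033


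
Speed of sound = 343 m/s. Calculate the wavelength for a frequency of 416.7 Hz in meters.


Given values:
  c = 343 m/s, f = 416.7 Hz
Formula: lambda = c / f
lambda = 343 / 416.7
lambda = 0.8231

0.8231 m


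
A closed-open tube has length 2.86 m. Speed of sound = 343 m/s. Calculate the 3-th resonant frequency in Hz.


Given values:
  Tube type: closed-open, L = 2.86 m, c = 343 m/s, n = 3
Formula: f_n = (2n - 1) * c / (4 * L)
Compute 2n - 1 = 2*3 - 1 = 5
Compute 4 * L = 4 * 2.86 = 11.44
f = 5 * 343 / 11.44
f = 149.91

149.91 Hz


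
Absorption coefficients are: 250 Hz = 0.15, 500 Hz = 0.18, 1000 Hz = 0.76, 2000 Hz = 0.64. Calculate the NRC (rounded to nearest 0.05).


Given values:
  a_250 = 0.15, a_500 = 0.18
  a_1000 = 0.76, a_2000 = 0.64
Formula: NRC = (a250 + a500 + a1000 + a2000) / 4
Sum = 0.15 + 0.18 + 0.76 + 0.64 = 1.73
NRC = 1.73 / 4 = 0.4325
Rounded to nearest 0.05: 0.45

0.45


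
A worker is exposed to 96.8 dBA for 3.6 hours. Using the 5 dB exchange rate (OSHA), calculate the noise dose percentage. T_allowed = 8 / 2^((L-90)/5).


Given values:
  L = 96.8 dBA, T = 3.6 hours
Formula: T_allowed = 8 / 2^((L - 90) / 5)
Compute exponent: (96.8 - 90) / 5 = 1.36
Compute 2^(1.36) = 2.566852
T_allowed = 8 / 2.566852 = 3.116658 hours
Dose = (T / T_allowed) * 100
Dose = (3.6 / 3.116658) * 100 = 115.51

115.51 %


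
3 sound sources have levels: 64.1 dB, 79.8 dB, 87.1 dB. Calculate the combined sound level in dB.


Formula: L_total = 10 * log10( sum(10^(Li/10)) )
  Source 1: 10^(64.1/10) = 2570395.7828
  Source 2: 10^(79.8/10) = 95499258.6021
  Source 3: 10^(87.1/10) = 512861383.9914
Sum of linear values = 610931038.3763
L_total = 10 * log10(610931038.3763) = 87.86

87.86 dB


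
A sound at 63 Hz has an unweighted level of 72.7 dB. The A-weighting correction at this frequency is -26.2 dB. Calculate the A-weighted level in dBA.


Given values:
  SPL = 72.7 dB
  A-weighting at 63 Hz = -26.2 dB
Formula: L_A = SPL + A_weight
L_A = 72.7 + (-26.2)
L_A = 46.5

46.5 dBA


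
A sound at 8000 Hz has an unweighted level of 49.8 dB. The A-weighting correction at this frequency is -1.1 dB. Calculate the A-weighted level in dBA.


Given values:
  SPL = 49.8 dB
  A-weighting at 8000 Hz = -1.1 dB
Formula: L_A = SPL + A_weight
L_A = 49.8 + (-1.1)
L_A = 48.7

48.7 dBA


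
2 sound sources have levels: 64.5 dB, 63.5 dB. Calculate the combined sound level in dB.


Formula: L_total = 10 * log10( sum(10^(Li/10)) )
  Source 1: 10^(64.5/10) = 2818382.9313
  Source 2: 10^(63.5/10) = 2238721.1386
Sum of linear values = 5057104.0699
L_total = 10 * log10(5057104.0699) = 67.04

67.04 dB


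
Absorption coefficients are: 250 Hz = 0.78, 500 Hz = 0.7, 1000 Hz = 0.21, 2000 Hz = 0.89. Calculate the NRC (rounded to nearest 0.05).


Given values:
  a_250 = 0.78, a_500 = 0.7
  a_1000 = 0.21, a_2000 = 0.89
Formula: NRC = (a250 + a500 + a1000 + a2000) / 4
Sum = 0.78 + 0.7 + 0.21 + 0.89 = 2.58
NRC = 2.58 / 4 = 0.645
Rounded to nearest 0.05: 0.65

0.65


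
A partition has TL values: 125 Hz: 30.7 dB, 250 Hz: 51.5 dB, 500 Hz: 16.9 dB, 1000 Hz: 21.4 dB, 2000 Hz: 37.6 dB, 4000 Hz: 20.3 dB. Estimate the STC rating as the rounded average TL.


Given TL values at each frequency:
  125 Hz: 30.7 dB
  250 Hz: 51.5 dB
  500 Hz: 16.9 dB
  1000 Hz: 21.4 dB
  2000 Hz: 37.6 dB
  4000 Hz: 20.3 dB
Formula: STC ~ round(average of TL values)
Sum = 30.7 + 51.5 + 16.9 + 21.4 + 37.6 + 20.3 = 178.4
Average = 178.4 / 6 = 29.73
Rounded: 30

30


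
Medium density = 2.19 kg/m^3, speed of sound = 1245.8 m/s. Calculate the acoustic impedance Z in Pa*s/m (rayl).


Given values:
  rho = 2.19 kg/m^3
  c = 1245.8 m/s
Formula: Z = rho * c
Z = 2.19 * 1245.8
Z = 2728.3

2728.3 rayl


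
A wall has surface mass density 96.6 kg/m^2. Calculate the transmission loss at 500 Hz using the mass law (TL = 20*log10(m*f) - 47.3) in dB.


Given values:
  m = 96.6 kg/m^2, f = 500 Hz
Formula: TL = 20 * log10(m * f) - 47.3
Compute m * f = 96.6 * 500 = 48300.0
Compute log10(48300.0) = 4.683947
Compute 20 * 4.683947 = 93.6789
TL = 93.6789 - 47.3 = 46.38

46.38 dB


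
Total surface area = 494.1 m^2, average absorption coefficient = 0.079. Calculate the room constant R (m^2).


Given values:
  S = 494.1 m^2, alpha = 0.079
Formula: R = S * alpha / (1 - alpha)
Numerator: 494.1 * 0.079 = 39.0339
Denominator: 1 - 0.079 = 0.921
R = 39.0339 / 0.921 = 42.38

42.38 m^2


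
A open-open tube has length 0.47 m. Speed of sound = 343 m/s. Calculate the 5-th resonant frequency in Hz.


Given values:
  Tube type: open-open, L = 0.47 m, c = 343 m/s, n = 5
Formula: f_n = n * c / (2 * L)
Compute 2 * L = 2 * 0.47 = 0.94
f = 5 * 343 / 0.94
f = 1824.47

1824.47 Hz


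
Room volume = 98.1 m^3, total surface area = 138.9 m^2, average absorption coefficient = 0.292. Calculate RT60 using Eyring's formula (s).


Given values:
  V = 98.1 m^3, S = 138.9 m^2, alpha = 0.292
Formula: RT60 = 0.161 * V / (-S * ln(1 - alpha))
Compute ln(1 - 0.292) = ln(0.708) = -0.345311
Denominator: -138.9 * -0.345311 = 47.9637
Numerator: 0.161 * 98.1 = 15.7941
RT60 = 15.7941 / 47.9637 = 0.329

0.329 s


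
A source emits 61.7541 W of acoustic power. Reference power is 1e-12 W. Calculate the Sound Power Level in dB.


Given values:
  W = 61.7541 W
  W_ref = 1e-12 W
Formula: SWL = 10 * log10(W / W_ref)
Compute ratio: W / W_ref = 61754100000000
Compute log10: log10(61754100000000) = 13.790666
Multiply: SWL = 10 * 13.790666 = 137.91

137.91 dB


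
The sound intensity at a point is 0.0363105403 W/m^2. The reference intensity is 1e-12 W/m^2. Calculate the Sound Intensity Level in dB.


Given values:
  I = 0.0363105403 W/m^2
  I_ref = 1e-12 W/m^2
Formula: SIL = 10 * log10(I / I_ref)
Compute ratio: I / I_ref = 36310540300
Compute log10: log10(36310540300) = 10.560033
Multiply: SIL = 10 * 10.560033 = 105.6

105.6 dB


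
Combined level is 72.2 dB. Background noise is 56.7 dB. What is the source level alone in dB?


Given values:
  L_total = 72.2 dB, L_bg = 56.7 dB
Formula: L_source = 10 * log10(10^(L_total/10) - 10^(L_bg/10))
Convert to linear:
  10^(72.2/10) = 16595869.0744
  10^(56.7/10) = 467735.1413
Difference: 16595869.0744 - 467735.1413 = 16128133.9331
L_source = 10 * log10(16128133.9331) = 72.08

72.08 dB


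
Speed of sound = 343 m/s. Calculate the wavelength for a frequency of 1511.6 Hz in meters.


Given values:
  c = 343 m/s, f = 1511.6 Hz
Formula: lambda = c / f
lambda = 343 / 1511.6
lambda = 0.2269

0.2269 m


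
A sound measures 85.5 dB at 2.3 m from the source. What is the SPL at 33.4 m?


Given values:
  SPL1 = 85.5 dB, r1 = 2.3 m, r2 = 33.4 m
Formula: SPL2 = SPL1 - 20 * log10(r2 / r1)
Compute ratio: r2 / r1 = 33.4 / 2.3 = 14.5217
Compute log10: log10(14.5217) = 1.162017
Compute drop: 20 * 1.162017 = 23.2403
SPL2 = 85.5 - 23.2403 = 62.26

62.26 dB


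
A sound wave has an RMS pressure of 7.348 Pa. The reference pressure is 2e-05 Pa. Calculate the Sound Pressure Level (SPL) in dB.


Given values:
  p = 7.348 Pa
  p_ref = 2e-05 Pa
Formula: SPL = 20 * log10(p / p_ref)
Compute ratio: p / p_ref = 7.348 / 2e-05 = 367400
Compute log10: log10(367400) = 5.565139
Multiply: SPL = 20 * 5.565139 = 111.3

111.3 dB


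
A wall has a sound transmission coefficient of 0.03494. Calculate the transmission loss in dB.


Given values:
  tau = 0.03494
Formula: TL = 10 * log10(1 / tau)
Compute 1 / tau = 1 / 0.03494 = 28.6205
Compute log10(28.6205) = 1.456677
TL = 10 * 1.456677 = 14.57

14.57 dB


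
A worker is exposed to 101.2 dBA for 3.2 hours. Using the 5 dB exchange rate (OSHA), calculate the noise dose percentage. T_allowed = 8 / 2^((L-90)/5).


Given values:
  L = 101.2 dBA, T = 3.2 hours
Formula: T_allowed = 8 / 2^((L - 90) / 5)
Compute exponent: (101.2 - 90) / 5 = 2.24
Compute 2^(2.24) = 4.723971
T_allowed = 8 / 4.723971 = 1.69349 hours
Dose = (T / T_allowed) * 100
Dose = (3.2 / 1.69349) * 100 = 188.96

188.96 %


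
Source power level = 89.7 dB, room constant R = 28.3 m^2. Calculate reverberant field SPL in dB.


Given values:
  Lw = 89.7 dB, R = 28.3 m^2
Formula: SPL = Lw + 10 * log10(4 / R)
Compute 4 / R = 4 / 28.3 = 0.141343
Compute 10 * log10(0.141343) = -8.4973
SPL = 89.7 + (-8.4973) = 81.2

81.2 dB


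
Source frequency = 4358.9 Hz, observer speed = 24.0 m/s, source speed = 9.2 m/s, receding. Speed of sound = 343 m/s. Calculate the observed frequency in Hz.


Given values:
  f_s = 4358.9 Hz, v_o = 24.0 m/s, v_s = 9.2 m/s
  Direction: receding
Formula: f_o = f_s * (c - v_o) / (c + v_s)
Numerator: c - v_o = 343 - 24.0 = 319.0
Denominator: c + v_s = 343 + 9.2 = 352.2
f_o = 4358.9 * 319.0 / 352.2 = 3948.01

3948.01 Hz


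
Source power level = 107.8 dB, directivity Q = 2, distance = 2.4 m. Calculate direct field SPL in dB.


Given values:
  Lw = 107.8 dB, Q = 2, r = 2.4 m
Formula: SPL = Lw + 10 * log10(Q / (4 * pi * r^2))
Compute 4 * pi * r^2 = 4 * pi * 2.4^2 = 72.3823
Compute Q / denom = 2 / 72.3823 = 0.02763106
Compute 10 * log10(0.02763106) = -15.586
SPL = 107.8 + (-15.586) = 92.21

92.21 dB


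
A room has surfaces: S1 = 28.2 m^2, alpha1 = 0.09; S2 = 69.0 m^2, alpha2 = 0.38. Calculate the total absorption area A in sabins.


Given surfaces:
  Surface 1: 28.2 * 0.09 = 2.538
  Surface 2: 69.0 * 0.38 = 26.22
Formula: A = sum(Si * alpha_i)
A = 2.538 + 26.22
A = 28.76

28.76 sabins


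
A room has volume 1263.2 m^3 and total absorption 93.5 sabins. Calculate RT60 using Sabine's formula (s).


Given values:
  V = 1263.2 m^3
  A = 93.5 sabins
Formula: RT60 = 0.161 * V / A
Numerator: 0.161 * 1263.2 = 203.3752
RT60 = 203.3752 / 93.5 = 2.175

2.175 s


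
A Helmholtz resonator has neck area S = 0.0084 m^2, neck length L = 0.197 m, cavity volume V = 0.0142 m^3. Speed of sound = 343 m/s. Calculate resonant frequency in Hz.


Given values:
  S = 0.0084 m^2, L = 0.197 m, V = 0.0142 m^3, c = 343 m/s
Formula: f = (c / (2*pi)) * sqrt(S / (V * L))
Compute V * L = 0.0142 * 0.197 = 0.0027974
Compute S / (V * L) = 0.0084 / 0.0027974 = 3.0028
Compute sqrt(3.0028) = 1.732859
Compute c / (2*pi) = 343 / 6.283185 = 54.590148
f = 54.590148 * 1.732859 = 94.6

94.6 Hz


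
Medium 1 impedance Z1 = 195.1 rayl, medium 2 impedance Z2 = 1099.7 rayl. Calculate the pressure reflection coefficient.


Given values:
  Z1 = 195.1 rayl, Z2 = 1099.7 rayl
Formula: R = (Z2 - Z1) / (Z2 + Z1)
Numerator: Z2 - Z1 = 1099.7 - 195.1 = 904.6
Denominator: Z2 + Z1 = 1099.7 + 195.1 = 1294.8
R = 904.6 / 1294.8 = 0.6986

0.6986


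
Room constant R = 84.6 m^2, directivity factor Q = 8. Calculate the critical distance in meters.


Given values:
  R = 84.6 m^2, Q = 8
Formula: d_c = 0.141 * sqrt(Q * R)
Compute Q * R = 8 * 84.6 = 676.8
Compute sqrt(676.8) = 26.0154
d_c = 0.141 * 26.0154 = 3.668

3.668 m


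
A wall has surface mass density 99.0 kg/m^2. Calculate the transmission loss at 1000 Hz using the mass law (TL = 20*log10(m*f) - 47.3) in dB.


Given values:
  m = 99.0 kg/m^2, f = 1000 Hz
Formula: TL = 20 * log10(m * f) - 47.3
Compute m * f = 99.0 * 1000 = 99000.0
Compute log10(99000.0) = 4.995635
Compute 20 * 4.995635 = 99.9127
TL = 99.9127 - 47.3 = 52.61

52.61 dB


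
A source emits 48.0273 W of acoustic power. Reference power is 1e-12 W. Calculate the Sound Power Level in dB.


Given values:
  W = 48.0273 W
  W_ref = 1e-12 W
Formula: SWL = 10 * log10(W / W_ref)
Compute ratio: W / W_ref = 48027300000000
Compute log10: log10(48027300000000) = 13.681488
Multiply: SWL = 10 * 13.681488 = 136.81

136.81 dB


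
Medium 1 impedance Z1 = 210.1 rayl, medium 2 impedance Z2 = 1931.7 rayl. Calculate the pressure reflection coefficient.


Given values:
  Z1 = 210.1 rayl, Z2 = 1931.7 rayl
Formula: R = (Z2 - Z1) / (Z2 + Z1)
Numerator: Z2 - Z1 = 1931.7 - 210.1 = 1721.6
Denominator: Z2 + Z1 = 1931.7 + 210.1 = 2141.8
R = 1721.6 / 2141.8 = 0.8038

0.8038


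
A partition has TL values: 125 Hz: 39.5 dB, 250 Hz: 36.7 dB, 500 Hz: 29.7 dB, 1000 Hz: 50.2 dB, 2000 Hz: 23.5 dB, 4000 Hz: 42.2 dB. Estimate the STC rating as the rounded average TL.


Given TL values at each frequency:
  125 Hz: 39.5 dB
  250 Hz: 36.7 dB
  500 Hz: 29.7 dB
  1000 Hz: 50.2 dB
  2000 Hz: 23.5 dB
  4000 Hz: 42.2 dB
Formula: STC ~ round(average of TL values)
Sum = 39.5 + 36.7 + 29.7 + 50.2 + 23.5 + 42.2 = 221.8
Average = 221.8 / 6 = 36.97
Rounded: 37

37


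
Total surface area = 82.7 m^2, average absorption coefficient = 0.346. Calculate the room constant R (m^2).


Given values:
  S = 82.7 m^2, alpha = 0.346
Formula: R = S * alpha / (1 - alpha)
Numerator: 82.7 * 0.346 = 28.6142
Denominator: 1 - 0.346 = 0.654
R = 28.6142 / 0.654 = 43.75

43.75 m^2
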